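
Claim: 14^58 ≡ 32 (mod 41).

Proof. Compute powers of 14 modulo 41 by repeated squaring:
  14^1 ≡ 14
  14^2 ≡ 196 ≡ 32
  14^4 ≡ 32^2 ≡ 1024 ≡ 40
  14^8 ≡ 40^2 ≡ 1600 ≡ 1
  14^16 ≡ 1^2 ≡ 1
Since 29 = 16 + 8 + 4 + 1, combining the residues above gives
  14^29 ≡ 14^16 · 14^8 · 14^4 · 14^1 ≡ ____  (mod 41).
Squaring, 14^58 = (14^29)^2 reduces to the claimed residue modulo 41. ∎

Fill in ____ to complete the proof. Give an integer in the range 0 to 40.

14^16 · 14^8 · 14^4 · 14^1 ≡ 1 · 1 · 40 · 14 = 560.
560 mod 41 = 27, so 14^29 ≡ 27 (mod 41).

27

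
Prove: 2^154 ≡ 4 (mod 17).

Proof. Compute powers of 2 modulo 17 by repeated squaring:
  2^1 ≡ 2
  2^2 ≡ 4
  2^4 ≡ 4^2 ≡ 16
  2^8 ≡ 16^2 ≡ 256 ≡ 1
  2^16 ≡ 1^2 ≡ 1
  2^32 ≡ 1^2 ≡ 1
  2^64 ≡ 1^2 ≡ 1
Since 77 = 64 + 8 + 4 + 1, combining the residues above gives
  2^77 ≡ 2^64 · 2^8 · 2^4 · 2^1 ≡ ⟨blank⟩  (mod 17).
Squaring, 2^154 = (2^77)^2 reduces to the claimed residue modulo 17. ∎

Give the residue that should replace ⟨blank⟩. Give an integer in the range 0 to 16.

Multiply the listed residues: 1 · 1 · 16 · 2 = 1 → 16 → 32.
Reducing modulo 17: 32 = 1·17 + 15, so 2^77 ≡ 15.

15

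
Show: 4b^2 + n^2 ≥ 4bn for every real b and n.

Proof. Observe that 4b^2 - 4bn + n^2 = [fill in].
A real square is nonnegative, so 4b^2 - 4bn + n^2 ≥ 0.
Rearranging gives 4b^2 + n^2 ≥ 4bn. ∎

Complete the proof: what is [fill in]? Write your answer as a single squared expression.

The leading and trailing coefficients are 2^2 and 1^2, and 4 = 2·2·1, so the trinomial is (2b - n)^2.
Hence 4b^2 - 4bn + n^2 ≥ 0.

(2b - n)^2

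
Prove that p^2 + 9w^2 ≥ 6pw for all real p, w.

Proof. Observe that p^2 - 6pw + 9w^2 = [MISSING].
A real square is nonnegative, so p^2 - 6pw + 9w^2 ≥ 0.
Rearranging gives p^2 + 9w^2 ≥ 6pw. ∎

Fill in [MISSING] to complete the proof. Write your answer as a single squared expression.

The leading and trailing coefficients are 1^2 and 3^2, and 6 = 2·1·3, so the trinomial is (p - 3w)^2.
Hence p^2 - 6pw + 9w^2 ≥ 0.

(p - 3w)^2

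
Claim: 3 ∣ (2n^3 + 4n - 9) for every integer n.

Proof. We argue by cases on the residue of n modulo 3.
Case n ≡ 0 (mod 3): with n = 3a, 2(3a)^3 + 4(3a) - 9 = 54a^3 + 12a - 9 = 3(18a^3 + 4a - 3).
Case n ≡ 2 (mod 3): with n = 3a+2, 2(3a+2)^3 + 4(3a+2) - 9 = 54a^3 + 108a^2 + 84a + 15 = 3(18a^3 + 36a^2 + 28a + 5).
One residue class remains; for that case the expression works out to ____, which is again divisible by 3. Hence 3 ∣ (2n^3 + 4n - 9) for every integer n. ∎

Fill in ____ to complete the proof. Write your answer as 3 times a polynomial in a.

3(18a^3 + 18a^2 + 10a - 1)

Only n ≡ 1 (mod 3) is unaccounted for. Put n = 3a+1:
2(3a+1)^3 + 4(3a+1) - 9 expands to 54a^3 + 54a^2 + 30a - 3,
and factoring out 3 leaves 3(18a^3 + 18a^2 + 10a - 1).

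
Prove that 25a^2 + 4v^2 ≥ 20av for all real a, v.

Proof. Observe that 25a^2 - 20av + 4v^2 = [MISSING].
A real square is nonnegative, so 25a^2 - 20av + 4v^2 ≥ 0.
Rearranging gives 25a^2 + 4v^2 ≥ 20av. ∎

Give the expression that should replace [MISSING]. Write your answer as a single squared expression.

(5a - 2v)^2

25a^2 - 20av + 4v^2 is a perfect-square trinomial: the outer terms are (5a)^2 and (2v)^2, and the cross term is -2·5a·2v.
So 25a^2 - 20av + 4v^2 = (5a - 2v)^2 ≥ 0.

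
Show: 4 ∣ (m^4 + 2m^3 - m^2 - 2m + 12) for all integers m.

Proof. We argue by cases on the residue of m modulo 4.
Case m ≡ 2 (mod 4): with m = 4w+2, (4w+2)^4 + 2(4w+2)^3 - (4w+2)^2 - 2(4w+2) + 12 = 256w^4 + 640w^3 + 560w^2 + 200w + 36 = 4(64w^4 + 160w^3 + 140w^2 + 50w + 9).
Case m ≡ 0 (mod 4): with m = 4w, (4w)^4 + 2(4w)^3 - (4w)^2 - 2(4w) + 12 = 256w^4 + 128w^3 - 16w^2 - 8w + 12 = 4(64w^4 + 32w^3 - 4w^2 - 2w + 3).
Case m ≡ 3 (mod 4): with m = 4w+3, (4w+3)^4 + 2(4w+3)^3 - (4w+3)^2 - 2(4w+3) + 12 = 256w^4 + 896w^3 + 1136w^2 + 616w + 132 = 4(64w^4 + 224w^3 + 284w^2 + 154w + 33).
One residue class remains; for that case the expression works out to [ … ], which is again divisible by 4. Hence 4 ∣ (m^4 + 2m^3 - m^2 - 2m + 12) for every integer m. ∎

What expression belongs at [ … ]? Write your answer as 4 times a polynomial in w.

4(64w^4 + 96w^3 + 44w^2 + 6w + 3)

The residues treated are {2, 0, 3}, so the missing case is m ≡ 1 (mod 4); write m = 4w+1.
Then (4w+1)^4 + 2(4w+1)^3 - (4w+1)^2 - 2(4w+1) + 12 = 256w^4 + 384w^3 + 176w^2 + 24w + 12 = 4(64w^4 + 96w^3 + 44w^2 + 6w + 3).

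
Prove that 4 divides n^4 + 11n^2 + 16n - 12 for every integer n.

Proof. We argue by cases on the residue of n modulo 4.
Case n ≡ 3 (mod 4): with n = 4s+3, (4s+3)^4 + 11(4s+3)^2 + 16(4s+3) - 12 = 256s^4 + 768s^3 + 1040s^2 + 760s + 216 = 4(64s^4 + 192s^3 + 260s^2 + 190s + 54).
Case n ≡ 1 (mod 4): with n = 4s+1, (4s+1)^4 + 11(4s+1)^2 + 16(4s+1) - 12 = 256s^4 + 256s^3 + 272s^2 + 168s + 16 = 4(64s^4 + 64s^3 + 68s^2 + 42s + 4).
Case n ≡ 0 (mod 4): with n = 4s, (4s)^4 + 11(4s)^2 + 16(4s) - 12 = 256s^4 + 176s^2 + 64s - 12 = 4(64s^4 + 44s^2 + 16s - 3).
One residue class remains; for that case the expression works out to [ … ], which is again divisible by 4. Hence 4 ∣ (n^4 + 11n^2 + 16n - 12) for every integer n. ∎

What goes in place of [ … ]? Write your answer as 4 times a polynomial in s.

4(64s^4 + 128s^3 + 140s^2 + 92s + 20)

Only n ≡ 2 (mod 4) is unaccounted for. Put n = 4s+2:
(4s+2)^4 + 11(4s+2)^2 + 16(4s+2) - 12 expands to 256s^4 + 512s^3 + 560s^2 + 368s + 80,
and factoring out 4 leaves 4(64s^4 + 128s^3 + 140s^2 + 92s + 20).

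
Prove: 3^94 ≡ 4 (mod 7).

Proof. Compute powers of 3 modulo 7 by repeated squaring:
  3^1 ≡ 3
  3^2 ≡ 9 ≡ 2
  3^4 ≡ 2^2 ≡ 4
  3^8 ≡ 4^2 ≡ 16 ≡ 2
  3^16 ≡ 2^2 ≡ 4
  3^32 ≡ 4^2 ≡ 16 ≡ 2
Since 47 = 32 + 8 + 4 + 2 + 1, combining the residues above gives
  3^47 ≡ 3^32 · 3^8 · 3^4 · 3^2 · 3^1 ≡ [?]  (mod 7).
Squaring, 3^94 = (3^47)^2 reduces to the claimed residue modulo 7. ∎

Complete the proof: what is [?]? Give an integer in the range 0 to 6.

5

Multiply the listed residues: 2 · 2 · 4 · 2 · 3 = 4 → 16 → 32 → 96.
Reducing modulo 7: 96 = 13·7 + 5, so 3^47 ≡ 5.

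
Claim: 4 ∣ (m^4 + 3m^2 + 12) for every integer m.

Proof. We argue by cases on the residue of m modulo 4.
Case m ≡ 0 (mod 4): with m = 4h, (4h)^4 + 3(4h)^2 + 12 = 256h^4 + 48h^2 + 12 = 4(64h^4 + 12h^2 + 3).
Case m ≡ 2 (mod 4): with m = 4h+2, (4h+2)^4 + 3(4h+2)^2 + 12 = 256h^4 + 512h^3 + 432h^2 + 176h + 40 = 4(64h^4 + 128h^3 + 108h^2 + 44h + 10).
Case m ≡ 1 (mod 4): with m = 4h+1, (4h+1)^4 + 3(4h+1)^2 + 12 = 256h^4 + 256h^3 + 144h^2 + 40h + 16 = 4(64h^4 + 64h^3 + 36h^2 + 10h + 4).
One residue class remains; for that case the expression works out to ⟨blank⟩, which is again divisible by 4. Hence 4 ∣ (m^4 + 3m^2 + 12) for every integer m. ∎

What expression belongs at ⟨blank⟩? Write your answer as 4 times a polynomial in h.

The residues treated are {0, 2, 1}, so the missing case is m ≡ 3 (mod 4); write m = 4h+3.
Then (4h+3)^4 + 3(4h+3)^2 + 12 = 256h^4 + 768h^3 + 912h^2 + 504h + 120 = 4(64h^4 + 192h^3 + 228h^2 + 126h + 30).

4(64h^4 + 192h^3 + 228h^2 + 126h + 30)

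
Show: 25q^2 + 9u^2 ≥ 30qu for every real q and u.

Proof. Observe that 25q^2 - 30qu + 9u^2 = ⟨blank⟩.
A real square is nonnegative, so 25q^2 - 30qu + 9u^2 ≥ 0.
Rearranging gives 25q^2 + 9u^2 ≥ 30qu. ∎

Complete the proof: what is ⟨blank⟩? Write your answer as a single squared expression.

(5q - 3u)^2

25q^2 - 30qu + 9u^2 is a perfect-square trinomial: the outer terms are (5q)^2 and (3u)^2, and the cross term is -2·5q·3u.
So 25q^2 - 30qu + 9u^2 = (5q - 3u)^2 ≥ 0.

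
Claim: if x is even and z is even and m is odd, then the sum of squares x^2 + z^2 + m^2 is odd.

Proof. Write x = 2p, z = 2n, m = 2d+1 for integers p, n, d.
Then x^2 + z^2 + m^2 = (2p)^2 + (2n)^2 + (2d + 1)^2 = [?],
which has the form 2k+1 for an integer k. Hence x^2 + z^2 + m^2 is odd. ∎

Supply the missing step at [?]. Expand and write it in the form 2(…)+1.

2(2d^2 + 2d + 2n^2 + 2p^2) + 1

Expanding: (2p)^2 + (2n)^2 + (2d + 1)^2 = 4d^2 + 4d + 4n^2 + 4p^2 + 1.
Every term except the constant is even, so this is 2(2d^2 + 2d + 2n^2 + 2p^2) + 1,
and 2d^2 + 2d + 2n^2 + 2p^2 ∈ ℤ gives the required form.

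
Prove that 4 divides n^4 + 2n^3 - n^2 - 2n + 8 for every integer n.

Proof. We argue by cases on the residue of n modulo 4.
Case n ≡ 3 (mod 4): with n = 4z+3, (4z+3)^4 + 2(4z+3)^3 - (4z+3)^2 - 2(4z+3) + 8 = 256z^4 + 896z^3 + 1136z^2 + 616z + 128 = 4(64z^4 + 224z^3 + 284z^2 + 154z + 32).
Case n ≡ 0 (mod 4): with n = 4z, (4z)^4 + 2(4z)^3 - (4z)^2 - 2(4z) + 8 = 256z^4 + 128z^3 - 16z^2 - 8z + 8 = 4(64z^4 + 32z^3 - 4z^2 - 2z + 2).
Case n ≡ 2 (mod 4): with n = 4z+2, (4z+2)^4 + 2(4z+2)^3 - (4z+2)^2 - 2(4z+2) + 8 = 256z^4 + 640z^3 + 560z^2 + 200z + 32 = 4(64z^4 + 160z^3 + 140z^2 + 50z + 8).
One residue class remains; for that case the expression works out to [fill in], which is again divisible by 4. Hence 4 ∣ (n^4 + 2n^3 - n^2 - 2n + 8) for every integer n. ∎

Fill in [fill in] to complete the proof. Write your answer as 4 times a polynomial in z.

4(64z^4 + 96z^3 + 44z^2 + 6z + 2)

Only n ≡ 1 (mod 4) is unaccounted for. Put n = 4z+1:
(4z+1)^4 + 2(4z+1)^3 - (4z+1)^2 - 2(4z+1) + 8 expands to 256z^4 + 384z^3 + 176z^2 + 24z + 8,
and factoring out 4 leaves 4(64z^4 + 96z^3 + 44z^2 + 6z + 2).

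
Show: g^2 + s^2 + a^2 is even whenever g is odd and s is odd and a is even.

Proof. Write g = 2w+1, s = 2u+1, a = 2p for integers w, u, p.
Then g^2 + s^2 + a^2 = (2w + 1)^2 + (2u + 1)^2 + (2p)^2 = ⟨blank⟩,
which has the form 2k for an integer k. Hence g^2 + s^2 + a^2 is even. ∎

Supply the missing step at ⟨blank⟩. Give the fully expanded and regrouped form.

2(2p^2 + 2u^2 + 2u + 2w^2 + 2w + 1)

Expanding: (2w + 1)^2 + (2u + 1)^2 + (2p)^2 = 4p^2 + 4u^2 + 4u + 4w^2 + 4w + 2.
Every term is even; pulling out the factor of 2 gives 2(2p^2 + 2u^2 + 2u + 2w^2 + 2w + 1).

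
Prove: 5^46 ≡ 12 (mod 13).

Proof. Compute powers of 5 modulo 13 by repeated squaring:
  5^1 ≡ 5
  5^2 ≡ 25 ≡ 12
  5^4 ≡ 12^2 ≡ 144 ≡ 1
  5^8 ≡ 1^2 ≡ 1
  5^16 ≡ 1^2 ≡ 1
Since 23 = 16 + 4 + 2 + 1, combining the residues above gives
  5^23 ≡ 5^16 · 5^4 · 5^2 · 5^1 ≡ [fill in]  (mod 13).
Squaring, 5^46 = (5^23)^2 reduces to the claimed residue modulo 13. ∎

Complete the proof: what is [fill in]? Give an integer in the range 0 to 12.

5^16 · 5^4 · 5^2 · 5^1 ≡ 1 · 1 · 12 · 5 = 60.
60 mod 13 = 8, so 5^23 ≡ 8 (mod 13).

8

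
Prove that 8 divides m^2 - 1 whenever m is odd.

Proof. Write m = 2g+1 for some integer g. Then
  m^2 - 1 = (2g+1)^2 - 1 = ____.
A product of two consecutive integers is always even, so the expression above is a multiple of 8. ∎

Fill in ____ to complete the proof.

4g(g + 1)

(2g+1)^2 - 1 = 4g^2 + 4g + 1 - 1 = 4g^2 + 4g = 4g(g+1).
Since g and g+1 are consecutive, g(g+1) is even, and 4·(even) is a multiple of 8.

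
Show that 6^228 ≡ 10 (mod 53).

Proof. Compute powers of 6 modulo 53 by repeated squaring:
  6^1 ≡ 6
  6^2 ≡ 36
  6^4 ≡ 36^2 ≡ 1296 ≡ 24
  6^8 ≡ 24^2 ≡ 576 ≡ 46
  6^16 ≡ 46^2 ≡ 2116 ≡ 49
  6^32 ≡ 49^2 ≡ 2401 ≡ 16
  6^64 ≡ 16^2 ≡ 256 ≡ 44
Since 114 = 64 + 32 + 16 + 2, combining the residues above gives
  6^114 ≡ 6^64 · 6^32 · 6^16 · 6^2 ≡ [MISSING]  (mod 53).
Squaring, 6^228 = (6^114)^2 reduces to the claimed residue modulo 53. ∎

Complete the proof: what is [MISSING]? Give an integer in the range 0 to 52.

Multiply the listed residues: 44 · 16 · 49 · 36 = 704 → 34496 → 1241856.
Reducing modulo 53: 1241856 = 23431·53 + 13, so 6^114 ≡ 13.

13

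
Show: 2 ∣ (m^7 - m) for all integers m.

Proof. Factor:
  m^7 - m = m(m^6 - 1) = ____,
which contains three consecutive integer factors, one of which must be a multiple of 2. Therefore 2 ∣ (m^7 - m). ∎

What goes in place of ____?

(m - 1)m(m + 1)(m^4 + m^2 + 1)

m^6 - 1 = (m^2 - 1)(m^4 + m^2 + 1), and m^2 - 1 = (m-1)(m+1).
So m(m^6 - 1) = (m - 1)m(m + 1)(m^4 + m^2 + 1).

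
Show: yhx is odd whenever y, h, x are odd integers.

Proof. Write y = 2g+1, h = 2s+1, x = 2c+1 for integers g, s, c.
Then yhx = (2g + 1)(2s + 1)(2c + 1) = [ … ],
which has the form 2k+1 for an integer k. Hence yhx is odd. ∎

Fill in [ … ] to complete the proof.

Expanding: (2g + 1)(2s + 1)(2c + 1) = 8cgs + 4cg + 4cs + 2c + 4gs + 2g + 2s + 1.
Every term except the constant is even, so this is 2(4cgs + 2cg + 2cs + c + 2gs + g + s) + 1,
and 4cgs + 2cg + 2cs + c + 2gs + g + s ∈ ℤ gives the required form.

2(4cgs + 2cg + 2cs + c + 2gs + g + s) + 1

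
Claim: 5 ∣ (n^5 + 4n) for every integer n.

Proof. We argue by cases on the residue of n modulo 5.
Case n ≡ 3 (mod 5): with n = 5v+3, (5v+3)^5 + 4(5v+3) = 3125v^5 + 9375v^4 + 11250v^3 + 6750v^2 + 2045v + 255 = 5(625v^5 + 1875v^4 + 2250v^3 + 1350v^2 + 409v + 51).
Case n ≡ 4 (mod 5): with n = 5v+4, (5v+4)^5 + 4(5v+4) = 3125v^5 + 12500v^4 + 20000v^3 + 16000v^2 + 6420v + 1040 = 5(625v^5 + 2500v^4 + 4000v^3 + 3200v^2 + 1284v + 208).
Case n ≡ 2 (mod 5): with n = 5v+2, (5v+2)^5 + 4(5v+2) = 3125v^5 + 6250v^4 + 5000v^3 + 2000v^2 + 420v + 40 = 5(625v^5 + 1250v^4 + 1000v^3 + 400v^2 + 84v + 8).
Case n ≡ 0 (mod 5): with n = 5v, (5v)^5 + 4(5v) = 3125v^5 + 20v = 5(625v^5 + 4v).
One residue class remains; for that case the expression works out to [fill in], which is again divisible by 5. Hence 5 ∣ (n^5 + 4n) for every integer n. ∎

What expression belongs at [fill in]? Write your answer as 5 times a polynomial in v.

5(625v^5 + 625v^4 + 250v^3 + 50v^2 + 9v + 1)

The residues treated are {3, 4, 2, 0}, so the missing case is n ≡ 1 (mod 5); write n = 5v+1.
Then (5v+1)^5 + 4(5v+1) = 3125v^5 + 3125v^4 + 1250v^3 + 250v^2 + 45v + 5 = 5(625v^5 + 625v^4 + 250v^3 + 50v^2 + 9v + 1).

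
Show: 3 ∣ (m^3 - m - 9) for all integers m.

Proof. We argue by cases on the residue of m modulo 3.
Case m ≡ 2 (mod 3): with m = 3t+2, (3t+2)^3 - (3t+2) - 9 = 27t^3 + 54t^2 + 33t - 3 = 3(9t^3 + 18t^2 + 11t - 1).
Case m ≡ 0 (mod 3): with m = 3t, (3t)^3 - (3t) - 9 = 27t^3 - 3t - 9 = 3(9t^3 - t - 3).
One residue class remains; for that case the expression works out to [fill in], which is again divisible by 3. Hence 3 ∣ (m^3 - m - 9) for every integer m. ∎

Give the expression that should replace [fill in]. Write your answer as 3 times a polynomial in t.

Only m ≡ 1 (mod 3) is unaccounted for. Put m = 3t+1:
(3t+1)^3 - (3t+1) - 9 expands to 27t^3 + 27t^2 + 6t - 9,
and factoring out 3 leaves 3(9t^3 + 9t^2 + 2t - 3).

3(9t^3 + 9t^2 + 2t - 3)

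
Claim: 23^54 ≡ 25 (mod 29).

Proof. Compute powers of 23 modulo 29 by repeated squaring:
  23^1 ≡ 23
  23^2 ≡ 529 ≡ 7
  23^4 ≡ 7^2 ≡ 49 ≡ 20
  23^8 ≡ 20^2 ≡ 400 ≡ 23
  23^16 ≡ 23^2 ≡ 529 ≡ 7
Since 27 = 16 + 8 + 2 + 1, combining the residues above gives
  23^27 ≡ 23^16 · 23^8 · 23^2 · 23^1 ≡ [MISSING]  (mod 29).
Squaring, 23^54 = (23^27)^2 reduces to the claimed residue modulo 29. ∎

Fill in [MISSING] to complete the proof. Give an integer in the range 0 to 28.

24

23^16 · 23^8 · 23^2 · 23^1 ≡ 7 · 23 · 7 · 23 = 25921.
25921 mod 29 = 24, so 23^27 ≡ 24 (mod 29).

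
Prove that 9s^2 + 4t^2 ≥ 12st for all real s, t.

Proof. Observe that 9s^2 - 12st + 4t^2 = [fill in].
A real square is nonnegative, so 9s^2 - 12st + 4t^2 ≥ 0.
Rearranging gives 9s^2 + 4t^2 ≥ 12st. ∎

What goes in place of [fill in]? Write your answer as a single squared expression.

(3s - 2t)^2

9s^2 - 12st + 4t^2 is a perfect-square trinomial: the outer terms are (3s)^2 and (2t)^2, and the cross term is -2·3s·2t.
So 9s^2 - 12st + 4t^2 = (3s - 2t)^2 ≥ 0.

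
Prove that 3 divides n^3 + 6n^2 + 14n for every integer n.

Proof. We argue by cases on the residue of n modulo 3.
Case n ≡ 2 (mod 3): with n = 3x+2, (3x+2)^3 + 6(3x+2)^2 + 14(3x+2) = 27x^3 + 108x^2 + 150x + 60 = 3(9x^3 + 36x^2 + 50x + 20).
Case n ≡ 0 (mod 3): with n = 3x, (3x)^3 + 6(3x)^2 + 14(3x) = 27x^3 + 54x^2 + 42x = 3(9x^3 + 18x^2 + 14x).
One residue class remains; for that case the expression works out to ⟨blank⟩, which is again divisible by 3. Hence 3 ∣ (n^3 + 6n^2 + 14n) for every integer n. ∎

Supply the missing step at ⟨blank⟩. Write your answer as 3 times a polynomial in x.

The residues treated are {2, 0}, so the missing case is n ≡ 1 (mod 3); write n = 3x+1.
Then (3x+1)^3 + 6(3x+1)^2 + 14(3x+1) = 27x^3 + 81x^2 + 87x + 21 = 3(9x^3 + 27x^2 + 29x + 7).

3(9x^3 + 27x^2 + 29x + 7)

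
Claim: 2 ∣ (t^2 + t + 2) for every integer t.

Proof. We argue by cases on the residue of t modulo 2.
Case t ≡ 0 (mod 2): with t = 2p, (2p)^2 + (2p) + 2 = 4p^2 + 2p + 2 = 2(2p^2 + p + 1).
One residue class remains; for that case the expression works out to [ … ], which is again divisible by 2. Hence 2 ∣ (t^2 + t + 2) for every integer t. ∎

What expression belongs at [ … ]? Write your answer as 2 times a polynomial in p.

2(2p^2 + 3p + 2)

The residues treated are {0}, so the missing case is t ≡ 1 (mod 2); write t = 2p+1.
Then (2p+1)^2 + (2p+1) + 2 = 4p^2 + 6p + 4 = 2(2p^2 + 3p + 2).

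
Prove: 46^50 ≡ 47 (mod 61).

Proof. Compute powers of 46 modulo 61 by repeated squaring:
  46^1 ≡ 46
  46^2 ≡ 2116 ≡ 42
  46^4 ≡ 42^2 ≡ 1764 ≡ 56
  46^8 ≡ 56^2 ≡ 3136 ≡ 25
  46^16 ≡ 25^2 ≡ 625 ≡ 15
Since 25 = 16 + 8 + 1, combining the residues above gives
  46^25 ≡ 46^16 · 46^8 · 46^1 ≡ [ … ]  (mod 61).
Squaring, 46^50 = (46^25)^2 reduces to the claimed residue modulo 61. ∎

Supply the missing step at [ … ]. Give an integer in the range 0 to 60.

Multiply the listed residues: 15 · 25 · 46 = 375 → 17250.
Reducing modulo 61: 17250 = 282·61 + 48, so 46^25 ≡ 48.

48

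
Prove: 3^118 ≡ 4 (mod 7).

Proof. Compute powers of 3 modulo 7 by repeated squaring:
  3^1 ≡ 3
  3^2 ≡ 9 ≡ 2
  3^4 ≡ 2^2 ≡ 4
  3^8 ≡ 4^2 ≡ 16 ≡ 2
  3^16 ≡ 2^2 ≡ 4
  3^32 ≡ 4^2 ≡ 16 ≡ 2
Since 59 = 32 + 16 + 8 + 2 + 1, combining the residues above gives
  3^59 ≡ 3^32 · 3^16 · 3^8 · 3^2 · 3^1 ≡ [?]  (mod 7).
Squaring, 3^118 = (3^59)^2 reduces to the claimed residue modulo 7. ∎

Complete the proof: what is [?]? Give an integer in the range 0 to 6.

Multiply the listed residues: 2 · 4 · 2 · 2 · 3 = 8 → 16 → 32 → 96.
Reducing modulo 7: 96 = 13·7 + 5, so 3^59 ≡ 5.

5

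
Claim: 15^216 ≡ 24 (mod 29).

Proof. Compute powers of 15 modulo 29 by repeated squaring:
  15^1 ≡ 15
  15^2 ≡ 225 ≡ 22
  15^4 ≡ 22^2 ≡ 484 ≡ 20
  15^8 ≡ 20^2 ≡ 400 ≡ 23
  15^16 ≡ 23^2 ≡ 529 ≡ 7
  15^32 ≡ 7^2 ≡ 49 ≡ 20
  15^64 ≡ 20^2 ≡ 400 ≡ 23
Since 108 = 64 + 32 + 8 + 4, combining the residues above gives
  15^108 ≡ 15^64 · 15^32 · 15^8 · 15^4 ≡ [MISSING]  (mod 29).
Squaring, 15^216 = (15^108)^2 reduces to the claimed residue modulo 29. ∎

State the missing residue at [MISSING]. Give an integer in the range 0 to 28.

Multiply the listed residues: 23 · 20 · 23 · 20 = 460 → 10580 → 211600.
Reducing modulo 29: 211600 = 7296·29 + 16, so 15^108 ≡ 16.

16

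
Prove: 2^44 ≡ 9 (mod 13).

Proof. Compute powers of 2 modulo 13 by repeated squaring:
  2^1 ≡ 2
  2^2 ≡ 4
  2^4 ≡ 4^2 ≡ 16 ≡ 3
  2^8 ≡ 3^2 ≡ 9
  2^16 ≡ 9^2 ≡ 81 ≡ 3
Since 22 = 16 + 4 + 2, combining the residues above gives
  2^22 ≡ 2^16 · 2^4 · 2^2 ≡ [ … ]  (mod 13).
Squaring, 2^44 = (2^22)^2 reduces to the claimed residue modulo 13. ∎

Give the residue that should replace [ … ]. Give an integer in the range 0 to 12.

Multiply the listed residues: 3 · 3 · 4 = 9 → 36.
Reducing modulo 13: 36 = 2·13 + 10, so 2^22 ≡ 10.

10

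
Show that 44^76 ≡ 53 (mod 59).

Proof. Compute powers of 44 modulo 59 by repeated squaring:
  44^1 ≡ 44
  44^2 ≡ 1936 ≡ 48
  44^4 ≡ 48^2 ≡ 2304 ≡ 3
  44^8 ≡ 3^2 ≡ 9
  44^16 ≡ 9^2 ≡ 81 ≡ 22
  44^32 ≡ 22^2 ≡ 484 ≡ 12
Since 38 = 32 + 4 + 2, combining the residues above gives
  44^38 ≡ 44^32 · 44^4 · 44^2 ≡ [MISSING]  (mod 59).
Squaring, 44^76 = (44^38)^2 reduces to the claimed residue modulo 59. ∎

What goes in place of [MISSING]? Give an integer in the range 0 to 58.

17

44^32 · 44^4 · 44^2 ≡ 12 · 3 · 48 = 1728.
1728 mod 59 = 17, so 44^38 ≡ 17 (mod 59).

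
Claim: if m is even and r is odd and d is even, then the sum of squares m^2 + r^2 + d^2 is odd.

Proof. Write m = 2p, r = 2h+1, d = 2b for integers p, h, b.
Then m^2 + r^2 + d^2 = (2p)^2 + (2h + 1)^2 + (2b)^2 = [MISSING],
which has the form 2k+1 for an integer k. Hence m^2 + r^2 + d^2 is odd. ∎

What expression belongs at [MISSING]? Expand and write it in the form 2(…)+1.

2(2b^2 + 2h^2 + 2h + 2p^2) + 1

(2p)^2 + (2h + 1)^2 + (2b)^2 = 4b^2 + 4h^2 + 4h + 4p^2 + 1
= 2(2b^2 + 2h^2 + 2h + 2p^2) + 1.
Since 2b^2 + 2h^2 + 2h + 2p^2 is an integer, the sum of squares is of the form 2k+1 for an integer k.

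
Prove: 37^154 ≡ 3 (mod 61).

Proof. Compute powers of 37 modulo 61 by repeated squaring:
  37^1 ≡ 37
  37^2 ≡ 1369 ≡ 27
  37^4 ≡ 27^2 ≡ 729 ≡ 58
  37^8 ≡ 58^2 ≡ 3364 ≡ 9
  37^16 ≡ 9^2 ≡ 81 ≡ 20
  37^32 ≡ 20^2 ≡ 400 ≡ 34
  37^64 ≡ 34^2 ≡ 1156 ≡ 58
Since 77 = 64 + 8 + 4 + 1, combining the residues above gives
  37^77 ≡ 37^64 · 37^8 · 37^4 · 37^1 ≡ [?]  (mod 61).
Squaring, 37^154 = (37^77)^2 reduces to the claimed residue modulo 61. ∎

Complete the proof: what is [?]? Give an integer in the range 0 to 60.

8

Multiply the listed residues: 58 · 9 · 58 · 37 = 522 → 30276 → 1120212.
Reducing modulo 61: 1120212 = 18364·61 + 8, so 37^77 ≡ 8.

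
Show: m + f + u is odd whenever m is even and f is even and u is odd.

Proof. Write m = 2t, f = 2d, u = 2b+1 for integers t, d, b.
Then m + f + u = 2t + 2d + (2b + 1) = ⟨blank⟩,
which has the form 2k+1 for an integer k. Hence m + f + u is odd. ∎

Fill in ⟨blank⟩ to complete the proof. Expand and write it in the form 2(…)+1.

Expanding: 2t + 2d + (2b + 1) = 2b + 2d + 2t + 1.
Every term except the constant is even, so this is 2(b + d + t) + 1,
and b + d + t ∈ ℤ gives the required form.

2(b + d + t) + 1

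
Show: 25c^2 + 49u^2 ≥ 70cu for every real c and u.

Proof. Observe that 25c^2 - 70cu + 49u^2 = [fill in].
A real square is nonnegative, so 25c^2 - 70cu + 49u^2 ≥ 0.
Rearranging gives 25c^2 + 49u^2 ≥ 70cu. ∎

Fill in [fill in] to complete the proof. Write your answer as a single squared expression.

The leading and trailing coefficients are 5^2 and 7^2, and 70 = 2·5·7, so the trinomial is (5c - 7u)^2.
Hence 25c^2 - 70cu + 49u^2 ≥ 0.

(5c - 7u)^2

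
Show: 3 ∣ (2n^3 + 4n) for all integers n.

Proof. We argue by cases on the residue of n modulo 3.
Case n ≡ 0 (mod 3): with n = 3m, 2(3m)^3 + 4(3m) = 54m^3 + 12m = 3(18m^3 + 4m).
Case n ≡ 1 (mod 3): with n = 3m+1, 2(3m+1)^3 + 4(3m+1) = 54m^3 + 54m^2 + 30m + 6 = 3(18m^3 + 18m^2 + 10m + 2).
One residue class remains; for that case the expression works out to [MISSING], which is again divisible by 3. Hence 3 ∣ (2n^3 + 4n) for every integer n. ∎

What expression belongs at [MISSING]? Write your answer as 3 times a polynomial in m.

Only n ≡ 2 (mod 3) is unaccounted for. Put n = 3m+2:
2(3m+2)^3 + 4(3m+2) expands to 54m^3 + 108m^2 + 84m + 24,
and factoring out 3 leaves 3(18m^3 + 36m^2 + 28m + 8).

3(18m^3 + 36m^2 + 28m + 8)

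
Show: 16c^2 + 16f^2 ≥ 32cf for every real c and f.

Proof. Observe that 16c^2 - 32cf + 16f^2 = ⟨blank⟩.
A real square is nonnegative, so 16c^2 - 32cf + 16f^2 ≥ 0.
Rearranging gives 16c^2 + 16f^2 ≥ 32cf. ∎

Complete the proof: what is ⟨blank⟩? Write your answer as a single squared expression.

16c^2 - 32cf + 16f^2 is a perfect-square trinomial: the outer terms are (4c)^2 and (4f)^2, and the cross term is -2·4c·4f.
So 16c^2 - 32cf + 16f^2 = (4c - 4f)^2 ≥ 0.

(4c - 4f)^2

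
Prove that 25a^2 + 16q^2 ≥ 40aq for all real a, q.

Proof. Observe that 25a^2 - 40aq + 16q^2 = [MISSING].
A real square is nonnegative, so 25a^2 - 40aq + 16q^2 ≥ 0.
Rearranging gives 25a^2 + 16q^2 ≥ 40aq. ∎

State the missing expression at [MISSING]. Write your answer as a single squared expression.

25a^2 - 40aq + 16q^2 is a perfect-square trinomial: the outer terms are (5a)^2 and (4q)^2, and the cross term is -2·5a·4q.
So 25a^2 - 40aq + 16q^2 = (5a - 4q)^2 ≥ 0.

(5a - 4q)^2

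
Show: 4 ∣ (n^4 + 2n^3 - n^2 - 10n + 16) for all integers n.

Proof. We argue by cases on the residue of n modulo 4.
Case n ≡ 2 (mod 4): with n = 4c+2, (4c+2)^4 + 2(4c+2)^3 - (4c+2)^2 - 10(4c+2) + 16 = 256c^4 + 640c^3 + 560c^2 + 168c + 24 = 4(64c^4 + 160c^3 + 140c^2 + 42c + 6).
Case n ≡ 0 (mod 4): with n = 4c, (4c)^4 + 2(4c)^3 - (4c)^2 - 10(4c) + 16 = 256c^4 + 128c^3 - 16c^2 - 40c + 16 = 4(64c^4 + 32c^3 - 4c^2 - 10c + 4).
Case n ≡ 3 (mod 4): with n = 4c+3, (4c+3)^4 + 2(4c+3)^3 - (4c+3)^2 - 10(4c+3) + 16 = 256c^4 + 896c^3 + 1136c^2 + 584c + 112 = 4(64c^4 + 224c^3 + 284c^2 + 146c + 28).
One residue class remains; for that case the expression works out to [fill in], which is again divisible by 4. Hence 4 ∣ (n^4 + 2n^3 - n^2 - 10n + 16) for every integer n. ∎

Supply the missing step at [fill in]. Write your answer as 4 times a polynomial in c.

4(64c^4 + 96c^3 + 44c^2 - 2c + 2)

The residues treated are {2, 0, 3}, so the missing case is n ≡ 1 (mod 4); write n = 4c+1.
Then (4c+1)^4 + 2(4c+1)^3 - (4c+1)^2 - 10(4c+1) + 16 = 256c^4 + 384c^3 + 176c^2 - 8c + 8 = 4(64c^4 + 96c^3 + 44c^2 - 2c + 2).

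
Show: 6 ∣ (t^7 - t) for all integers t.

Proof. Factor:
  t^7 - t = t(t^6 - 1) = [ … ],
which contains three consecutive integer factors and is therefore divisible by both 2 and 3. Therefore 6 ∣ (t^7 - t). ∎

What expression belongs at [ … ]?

t^6 - 1 = (t^2 - 1)(t^4 + t^2 + 1), and t^2 - 1 = (t-1)(t+1).
So t(t^6 - 1) = (t - 1)t(t + 1)(t^4 + t^2 + 1).

(t - 1)t(t + 1)(t^4 + t^2 + 1)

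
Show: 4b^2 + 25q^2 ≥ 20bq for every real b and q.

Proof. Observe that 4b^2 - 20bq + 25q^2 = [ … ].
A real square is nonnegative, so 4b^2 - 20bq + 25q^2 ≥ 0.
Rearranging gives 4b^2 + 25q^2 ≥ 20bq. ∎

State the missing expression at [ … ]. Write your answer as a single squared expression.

(2b - 5q)^2

The leading and trailing coefficients are 2^2 and 5^2, and 20 = 2·2·5, so the trinomial is (2b - 5q)^2.
Hence 4b^2 - 20bq + 25q^2 ≥ 0.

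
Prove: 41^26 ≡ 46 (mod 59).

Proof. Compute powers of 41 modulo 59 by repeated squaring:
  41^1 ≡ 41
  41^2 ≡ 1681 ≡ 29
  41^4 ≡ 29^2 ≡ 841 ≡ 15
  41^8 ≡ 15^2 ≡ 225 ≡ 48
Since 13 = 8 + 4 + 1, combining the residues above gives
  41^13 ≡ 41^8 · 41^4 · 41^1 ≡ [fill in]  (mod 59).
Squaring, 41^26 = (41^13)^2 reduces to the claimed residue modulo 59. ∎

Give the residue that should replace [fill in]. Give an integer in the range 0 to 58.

20

41^8 · 41^4 · 41^1 ≡ 48 · 15 · 41 = 29520.
29520 mod 59 = 20, so 41^13 ≡ 20 (mod 59).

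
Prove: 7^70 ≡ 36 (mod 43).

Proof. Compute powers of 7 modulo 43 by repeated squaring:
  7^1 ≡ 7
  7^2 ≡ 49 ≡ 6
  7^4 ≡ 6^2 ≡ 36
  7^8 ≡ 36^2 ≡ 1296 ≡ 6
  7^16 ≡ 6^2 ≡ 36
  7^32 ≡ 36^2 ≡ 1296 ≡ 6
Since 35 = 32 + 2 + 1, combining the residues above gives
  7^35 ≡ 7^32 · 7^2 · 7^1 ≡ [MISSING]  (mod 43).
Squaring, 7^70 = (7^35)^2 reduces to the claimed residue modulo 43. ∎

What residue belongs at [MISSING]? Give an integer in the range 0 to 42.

37

7^32 · 7^2 · 7^1 ≡ 6 · 6 · 7 = 252.
252 mod 43 = 37, so 7^35 ≡ 37 (mod 43).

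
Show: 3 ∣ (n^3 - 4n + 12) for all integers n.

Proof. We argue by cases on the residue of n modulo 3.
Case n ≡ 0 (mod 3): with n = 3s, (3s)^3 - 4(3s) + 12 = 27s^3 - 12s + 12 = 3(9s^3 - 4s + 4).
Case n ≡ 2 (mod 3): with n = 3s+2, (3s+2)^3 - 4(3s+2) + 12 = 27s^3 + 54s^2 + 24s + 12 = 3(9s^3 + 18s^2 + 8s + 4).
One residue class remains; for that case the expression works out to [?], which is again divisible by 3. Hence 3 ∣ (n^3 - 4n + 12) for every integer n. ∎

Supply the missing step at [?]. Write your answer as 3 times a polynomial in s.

Only n ≡ 1 (mod 3) is unaccounted for. Put n = 3s+1:
(3s+1)^3 - 4(3s+1) + 12 expands to 27s^3 + 27s^2 - 3s + 9,
and factoring out 3 leaves 3(9s^3 + 9s^2 - s + 3).

3(9s^3 + 9s^2 - s + 3)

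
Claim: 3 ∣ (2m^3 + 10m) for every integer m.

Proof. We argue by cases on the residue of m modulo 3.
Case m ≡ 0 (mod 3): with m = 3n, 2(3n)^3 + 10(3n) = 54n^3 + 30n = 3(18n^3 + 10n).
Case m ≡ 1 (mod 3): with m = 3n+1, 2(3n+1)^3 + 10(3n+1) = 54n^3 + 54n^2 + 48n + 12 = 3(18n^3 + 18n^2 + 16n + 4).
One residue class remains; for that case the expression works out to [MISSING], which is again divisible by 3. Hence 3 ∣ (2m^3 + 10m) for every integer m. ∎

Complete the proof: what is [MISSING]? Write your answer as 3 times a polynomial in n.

Only m ≡ 2 (mod 3) is unaccounted for. Put m = 3n+2:
2(3n+2)^3 + 10(3n+2) expands to 54n^3 + 108n^2 + 102n + 36,
and factoring out 3 leaves 3(18n^3 + 36n^2 + 34n + 12).

3(18n^3 + 36n^2 + 34n + 12)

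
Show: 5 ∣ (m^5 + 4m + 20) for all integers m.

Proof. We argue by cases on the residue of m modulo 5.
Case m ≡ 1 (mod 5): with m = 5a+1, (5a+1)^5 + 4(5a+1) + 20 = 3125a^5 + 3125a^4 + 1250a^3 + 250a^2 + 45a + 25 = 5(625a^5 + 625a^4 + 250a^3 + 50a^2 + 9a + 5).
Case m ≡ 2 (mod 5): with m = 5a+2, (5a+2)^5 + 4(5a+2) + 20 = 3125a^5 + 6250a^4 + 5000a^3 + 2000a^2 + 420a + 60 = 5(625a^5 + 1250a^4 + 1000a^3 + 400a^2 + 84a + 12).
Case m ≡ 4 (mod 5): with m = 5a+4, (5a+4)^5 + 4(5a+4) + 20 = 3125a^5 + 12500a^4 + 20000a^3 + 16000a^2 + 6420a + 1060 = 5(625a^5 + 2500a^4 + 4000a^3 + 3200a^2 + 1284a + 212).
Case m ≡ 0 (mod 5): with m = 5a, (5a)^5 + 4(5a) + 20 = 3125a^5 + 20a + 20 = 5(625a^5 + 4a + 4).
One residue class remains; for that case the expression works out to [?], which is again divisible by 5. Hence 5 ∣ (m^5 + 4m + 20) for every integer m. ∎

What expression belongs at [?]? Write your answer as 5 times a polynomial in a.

The residues treated are {1, 2, 4, 0}, so the missing case is m ≡ 3 (mod 5); write m = 5a+3.
Then (5a+3)^5 + 4(5a+3) + 20 = 3125a^5 + 9375a^4 + 11250a^3 + 6750a^2 + 2045a + 275 = 5(625a^5 + 1875a^4 + 2250a^3 + 1350a^2 + 409a + 55).

5(625a^5 + 1875a^4 + 2250a^3 + 1350a^2 + 409a + 55)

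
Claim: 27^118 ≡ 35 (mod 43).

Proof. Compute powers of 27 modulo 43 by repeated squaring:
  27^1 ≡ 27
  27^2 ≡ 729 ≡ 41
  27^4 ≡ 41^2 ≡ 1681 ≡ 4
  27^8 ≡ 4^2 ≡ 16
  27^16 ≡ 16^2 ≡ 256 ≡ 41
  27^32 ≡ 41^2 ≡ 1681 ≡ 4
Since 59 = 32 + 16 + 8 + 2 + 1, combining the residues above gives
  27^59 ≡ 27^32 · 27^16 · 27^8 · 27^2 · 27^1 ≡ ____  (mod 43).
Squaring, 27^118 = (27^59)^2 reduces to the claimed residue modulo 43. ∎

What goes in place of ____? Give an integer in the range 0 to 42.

27^32 · 27^16 · 27^8 · 27^2 · 27^1 ≡ 4 · 41 · 16 · 41 · 27 = 2904768.
2904768 mod 43 = 32, so 27^59 ≡ 32 (mod 43).

32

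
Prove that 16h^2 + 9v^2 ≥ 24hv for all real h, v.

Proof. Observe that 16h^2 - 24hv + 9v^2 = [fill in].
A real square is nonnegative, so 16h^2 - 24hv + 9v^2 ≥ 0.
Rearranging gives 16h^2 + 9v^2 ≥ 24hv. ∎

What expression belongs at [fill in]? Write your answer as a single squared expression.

16h^2 - 24hv + 9v^2 is a perfect-square trinomial: the outer terms are (4h)^2 and (3v)^2, and the cross term is -2·4h·3v.
So 16h^2 - 24hv + 9v^2 = (4h - 3v)^2 ≥ 0.

(4h - 3v)^2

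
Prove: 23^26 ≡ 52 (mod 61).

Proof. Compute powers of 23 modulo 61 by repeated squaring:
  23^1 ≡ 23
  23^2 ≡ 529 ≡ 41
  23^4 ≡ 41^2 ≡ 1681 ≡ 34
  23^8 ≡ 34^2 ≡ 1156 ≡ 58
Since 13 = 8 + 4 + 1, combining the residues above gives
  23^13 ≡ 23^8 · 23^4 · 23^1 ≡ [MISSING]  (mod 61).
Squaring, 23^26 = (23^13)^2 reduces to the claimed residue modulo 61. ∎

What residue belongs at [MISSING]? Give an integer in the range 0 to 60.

23^8 · 23^4 · 23^1 ≡ 58 · 34 · 23 = 45356.
45356 mod 61 = 33, so 23^13 ≡ 33 (mod 61).

33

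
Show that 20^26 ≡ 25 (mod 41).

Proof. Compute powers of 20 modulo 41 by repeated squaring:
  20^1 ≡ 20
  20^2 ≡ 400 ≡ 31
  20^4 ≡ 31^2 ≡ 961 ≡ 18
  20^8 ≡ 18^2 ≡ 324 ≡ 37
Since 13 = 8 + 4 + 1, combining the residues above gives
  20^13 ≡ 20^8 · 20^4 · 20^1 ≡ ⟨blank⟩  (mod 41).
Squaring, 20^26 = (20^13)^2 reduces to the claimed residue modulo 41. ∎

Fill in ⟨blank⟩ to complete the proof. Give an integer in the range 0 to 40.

20^8 · 20^4 · 20^1 ≡ 37 · 18 · 20 = 13320.
13320 mod 41 = 36, so 20^13 ≡ 36 (mod 41).

36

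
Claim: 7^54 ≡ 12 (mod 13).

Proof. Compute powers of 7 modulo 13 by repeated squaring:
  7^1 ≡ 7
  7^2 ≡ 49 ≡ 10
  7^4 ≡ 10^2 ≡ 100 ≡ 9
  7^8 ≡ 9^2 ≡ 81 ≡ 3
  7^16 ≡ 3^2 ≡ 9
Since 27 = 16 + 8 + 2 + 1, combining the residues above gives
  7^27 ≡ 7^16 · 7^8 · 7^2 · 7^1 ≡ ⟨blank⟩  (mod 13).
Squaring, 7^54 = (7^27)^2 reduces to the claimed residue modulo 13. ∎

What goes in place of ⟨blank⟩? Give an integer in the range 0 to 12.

5

7^16 · 7^8 · 7^2 · 7^1 ≡ 9 · 3 · 10 · 7 = 1890.
1890 mod 13 = 5, so 7^27 ≡ 5 (mod 13).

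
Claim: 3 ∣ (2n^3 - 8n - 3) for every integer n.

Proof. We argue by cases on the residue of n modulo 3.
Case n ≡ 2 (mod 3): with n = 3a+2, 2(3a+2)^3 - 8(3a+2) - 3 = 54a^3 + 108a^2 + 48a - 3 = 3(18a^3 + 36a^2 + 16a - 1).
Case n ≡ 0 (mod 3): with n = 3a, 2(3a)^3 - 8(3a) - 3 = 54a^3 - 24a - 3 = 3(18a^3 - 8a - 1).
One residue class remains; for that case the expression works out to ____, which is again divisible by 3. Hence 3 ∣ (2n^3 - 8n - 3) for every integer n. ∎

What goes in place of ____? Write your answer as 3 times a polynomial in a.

3(18a^3 + 18a^2 - 2a - 3)

The residues treated are {2, 0}, so the missing case is n ≡ 1 (mod 3); write n = 3a+1.
Then 2(3a+1)^3 - 8(3a+1) - 3 = 54a^3 + 54a^2 - 6a - 9 = 3(18a^3 + 18a^2 - 2a - 3).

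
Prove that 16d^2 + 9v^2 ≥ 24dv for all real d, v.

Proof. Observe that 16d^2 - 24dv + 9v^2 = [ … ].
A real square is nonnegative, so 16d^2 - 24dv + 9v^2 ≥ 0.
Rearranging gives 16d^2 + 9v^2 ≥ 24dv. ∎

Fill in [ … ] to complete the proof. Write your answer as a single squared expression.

The leading and trailing coefficients are 4^2 and 3^2, and 24 = 2·4·3, so the trinomial is (4d - 3v)^2.
Hence 16d^2 - 24dv + 9v^2 ≥ 0.

(4d - 3v)^2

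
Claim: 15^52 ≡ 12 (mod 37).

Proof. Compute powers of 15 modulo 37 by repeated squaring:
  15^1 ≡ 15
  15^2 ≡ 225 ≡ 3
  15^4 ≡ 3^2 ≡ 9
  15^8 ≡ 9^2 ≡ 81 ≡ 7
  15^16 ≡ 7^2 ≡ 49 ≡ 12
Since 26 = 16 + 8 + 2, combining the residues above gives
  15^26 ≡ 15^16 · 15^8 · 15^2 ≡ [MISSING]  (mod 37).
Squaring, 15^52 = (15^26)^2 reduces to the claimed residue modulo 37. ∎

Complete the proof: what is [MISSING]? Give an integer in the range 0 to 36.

30

15^16 · 15^8 · 15^2 ≡ 12 · 7 · 3 = 252.
252 mod 37 = 30, so 15^26 ≡ 30 (mod 37).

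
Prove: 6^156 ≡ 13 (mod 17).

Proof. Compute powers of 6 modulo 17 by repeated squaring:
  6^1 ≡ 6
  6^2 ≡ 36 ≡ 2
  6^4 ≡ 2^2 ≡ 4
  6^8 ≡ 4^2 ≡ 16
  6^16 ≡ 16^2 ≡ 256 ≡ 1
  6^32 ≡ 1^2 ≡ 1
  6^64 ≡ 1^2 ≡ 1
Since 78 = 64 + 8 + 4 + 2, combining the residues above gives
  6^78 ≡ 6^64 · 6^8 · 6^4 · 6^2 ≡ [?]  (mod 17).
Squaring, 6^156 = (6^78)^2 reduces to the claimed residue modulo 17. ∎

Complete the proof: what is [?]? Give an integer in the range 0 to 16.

Multiply the listed residues: 1 · 16 · 4 · 2 = 16 → 64 → 128.
Reducing modulo 17: 128 = 7·17 + 9, so 6^78 ≡ 9.

9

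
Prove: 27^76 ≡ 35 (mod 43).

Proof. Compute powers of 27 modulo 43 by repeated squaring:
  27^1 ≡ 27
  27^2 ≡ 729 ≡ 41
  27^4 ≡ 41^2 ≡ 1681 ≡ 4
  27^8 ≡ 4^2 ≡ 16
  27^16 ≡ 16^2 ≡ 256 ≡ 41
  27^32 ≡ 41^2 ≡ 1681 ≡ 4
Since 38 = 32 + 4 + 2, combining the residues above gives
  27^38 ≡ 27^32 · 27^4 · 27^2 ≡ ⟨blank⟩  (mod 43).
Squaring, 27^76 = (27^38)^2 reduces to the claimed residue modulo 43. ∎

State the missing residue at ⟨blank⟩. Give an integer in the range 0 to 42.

11

Multiply the listed residues: 4 · 4 · 41 = 16 → 656.
Reducing modulo 43: 656 = 15·43 + 11, so 27^38 ≡ 11.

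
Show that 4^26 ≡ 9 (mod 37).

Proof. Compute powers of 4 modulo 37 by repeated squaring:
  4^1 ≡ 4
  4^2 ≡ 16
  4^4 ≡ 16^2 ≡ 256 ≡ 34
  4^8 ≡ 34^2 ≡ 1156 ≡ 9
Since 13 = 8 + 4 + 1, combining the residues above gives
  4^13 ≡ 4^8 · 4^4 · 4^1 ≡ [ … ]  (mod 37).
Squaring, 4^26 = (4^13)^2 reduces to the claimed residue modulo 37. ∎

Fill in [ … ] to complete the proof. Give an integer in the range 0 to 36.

4^8 · 4^4 · 4^1 ≡ 9 · 34 · 4 = 1224.
1224 mod 37 = 3, so 4^13 ≡ 3 (mod 37).

3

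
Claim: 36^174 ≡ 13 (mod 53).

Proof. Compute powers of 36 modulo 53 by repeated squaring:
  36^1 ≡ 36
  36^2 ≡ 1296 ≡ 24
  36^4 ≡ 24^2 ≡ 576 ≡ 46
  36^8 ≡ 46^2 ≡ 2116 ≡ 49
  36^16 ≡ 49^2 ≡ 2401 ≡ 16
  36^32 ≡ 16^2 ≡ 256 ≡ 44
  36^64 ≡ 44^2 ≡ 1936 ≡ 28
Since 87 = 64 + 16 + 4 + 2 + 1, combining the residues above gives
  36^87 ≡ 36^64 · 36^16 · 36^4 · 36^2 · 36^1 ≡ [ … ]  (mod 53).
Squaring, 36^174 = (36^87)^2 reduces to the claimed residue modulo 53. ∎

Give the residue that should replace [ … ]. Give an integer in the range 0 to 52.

15

Multiply the listed residues: 28 · 16 · 46 · 24 · 36 = 448 → 20608 → 494592 → 17805312.
Reducing modulo 53: 17805312 = 335949·53 + 15, so 36^87 ≡ 15.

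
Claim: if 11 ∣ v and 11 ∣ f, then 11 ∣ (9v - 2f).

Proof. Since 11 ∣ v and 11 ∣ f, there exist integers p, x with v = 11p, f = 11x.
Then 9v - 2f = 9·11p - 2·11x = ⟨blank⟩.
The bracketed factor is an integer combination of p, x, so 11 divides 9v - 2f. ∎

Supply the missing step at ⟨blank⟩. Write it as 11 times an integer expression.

Pull the common 11 out of every term: 9·11p - 2·11x = 11(9p - 2x).
9p - 2x is an integer, which exhibits the divisibility.

11(9p - 2x)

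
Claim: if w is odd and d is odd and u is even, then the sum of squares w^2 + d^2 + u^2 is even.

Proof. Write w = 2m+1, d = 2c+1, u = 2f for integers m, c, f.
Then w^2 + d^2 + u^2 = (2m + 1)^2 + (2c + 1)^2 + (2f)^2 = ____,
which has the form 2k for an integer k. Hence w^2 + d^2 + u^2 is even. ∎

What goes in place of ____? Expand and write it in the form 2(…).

2(2c^2 + 2c + 2f^2 + 2m^2 + 2m + 1)

Expanding: (2m + 1)^2 + (2c + 1)^2 + (2f)^2 = 4c^2 + 4c + 4f^2 + 4m^2 + 4m + 2.
Every term is even; pulling out the factor of 2 gives 2(2c^2 + 2c + 2f^2 + 2m^2 + 2m + 1).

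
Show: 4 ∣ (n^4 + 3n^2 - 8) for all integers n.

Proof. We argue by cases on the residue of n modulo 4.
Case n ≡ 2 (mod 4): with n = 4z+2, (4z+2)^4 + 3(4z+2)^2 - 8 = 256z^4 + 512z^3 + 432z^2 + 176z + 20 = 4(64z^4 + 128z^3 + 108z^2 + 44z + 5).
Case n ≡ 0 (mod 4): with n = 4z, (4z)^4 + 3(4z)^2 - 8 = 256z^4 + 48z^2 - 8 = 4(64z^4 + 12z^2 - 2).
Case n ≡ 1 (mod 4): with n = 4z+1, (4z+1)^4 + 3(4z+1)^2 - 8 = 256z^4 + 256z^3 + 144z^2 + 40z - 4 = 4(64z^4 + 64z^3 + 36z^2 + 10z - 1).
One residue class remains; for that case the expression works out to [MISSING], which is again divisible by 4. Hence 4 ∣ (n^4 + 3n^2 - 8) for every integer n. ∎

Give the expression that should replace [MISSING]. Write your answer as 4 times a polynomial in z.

4(64z^4 + 192z^3 + 228z^2 + 126z + 25)

The residues treated are {2, 0, 1}, so the missing case is n ≡ 3 (mod 4); write n = 4z+3.
Then (4z+3)^4 + 3(4z+3)^2 - 8 = 256z^4 + 768z^3 + 912z^2 + 504z + 100 = 4(64z^4 + 192z^3 + 228z^2 + 126z + 25).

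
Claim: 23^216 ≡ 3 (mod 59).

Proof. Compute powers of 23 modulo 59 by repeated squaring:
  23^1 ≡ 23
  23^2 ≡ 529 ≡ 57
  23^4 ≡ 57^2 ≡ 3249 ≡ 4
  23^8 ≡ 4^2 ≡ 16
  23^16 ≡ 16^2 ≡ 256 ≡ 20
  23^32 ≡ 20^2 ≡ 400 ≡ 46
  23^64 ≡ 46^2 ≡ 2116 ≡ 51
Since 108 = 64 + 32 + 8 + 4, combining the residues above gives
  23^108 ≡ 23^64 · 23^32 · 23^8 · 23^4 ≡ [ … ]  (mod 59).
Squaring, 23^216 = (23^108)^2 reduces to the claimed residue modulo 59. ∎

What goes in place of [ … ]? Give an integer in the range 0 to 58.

Multiply the listed residues: 51 · 46 · 16 · 4 = 2346 → 37536 → 150144.
Reducing modulo 59: 150144 = 2544·59 + 48, so 23^108 ≡ 48.

48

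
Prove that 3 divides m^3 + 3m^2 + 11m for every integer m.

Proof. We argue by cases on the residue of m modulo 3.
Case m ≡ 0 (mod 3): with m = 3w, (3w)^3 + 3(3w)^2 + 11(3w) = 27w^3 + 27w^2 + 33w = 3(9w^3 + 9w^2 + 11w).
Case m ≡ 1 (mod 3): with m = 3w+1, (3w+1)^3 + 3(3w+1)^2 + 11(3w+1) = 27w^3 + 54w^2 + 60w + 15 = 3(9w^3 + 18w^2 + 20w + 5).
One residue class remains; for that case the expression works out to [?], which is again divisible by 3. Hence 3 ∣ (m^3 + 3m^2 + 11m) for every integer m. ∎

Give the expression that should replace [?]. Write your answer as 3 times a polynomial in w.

The residues treated are {0, 1}, so the missing case is m ≡ 2 (mod 3); write m = 3w+2.
Then (3w+2)^3 + 3(3w+2)^2 + 11(3w+2) = 27w^3 + 81w^2 + 105w + 42 = 3(9w^3 + 27w^2 + 35w + 14).

3(9w^3 + 27w^2 + 35w + 14)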